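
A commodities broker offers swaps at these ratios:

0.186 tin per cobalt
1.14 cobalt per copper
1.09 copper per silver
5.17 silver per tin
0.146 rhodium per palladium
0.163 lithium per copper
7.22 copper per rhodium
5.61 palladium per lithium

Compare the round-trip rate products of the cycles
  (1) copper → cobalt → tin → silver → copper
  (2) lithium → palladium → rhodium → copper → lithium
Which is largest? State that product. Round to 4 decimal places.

1.1949

(1) 1.14 × 0.186 × 5.17 × 1.09 = 1.19491
(2) 5.61 × 0.146 × 7.22 × 0.163 = 0.96392
Highest is cycle (1) at 1.1949 (>1, arbitrage).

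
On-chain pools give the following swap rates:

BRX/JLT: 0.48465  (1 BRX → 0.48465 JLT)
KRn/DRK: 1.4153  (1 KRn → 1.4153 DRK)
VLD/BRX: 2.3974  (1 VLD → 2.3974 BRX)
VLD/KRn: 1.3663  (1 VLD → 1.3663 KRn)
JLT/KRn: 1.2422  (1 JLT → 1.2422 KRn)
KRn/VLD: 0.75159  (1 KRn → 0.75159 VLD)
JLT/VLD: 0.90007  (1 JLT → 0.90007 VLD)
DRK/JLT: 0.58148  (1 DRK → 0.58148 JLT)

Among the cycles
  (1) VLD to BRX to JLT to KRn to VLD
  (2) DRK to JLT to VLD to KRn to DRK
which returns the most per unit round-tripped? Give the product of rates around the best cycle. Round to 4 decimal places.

1.0848

(1) 2.3974 × 0.48465 × 1.2422 × 0.75159 = 1.08478
(2) 0.58148 × 0.90007 × 1.3663 × 1.4153 = 1.01206
Highest is cycle (1) at 1.0848 (>1, arbitrage).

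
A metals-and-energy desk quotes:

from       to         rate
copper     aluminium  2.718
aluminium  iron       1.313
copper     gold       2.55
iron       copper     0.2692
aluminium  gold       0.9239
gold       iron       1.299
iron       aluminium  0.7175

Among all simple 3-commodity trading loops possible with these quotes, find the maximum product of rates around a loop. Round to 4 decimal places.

0.9607

copper→aluminium→iron→copper: 2.718 × 1.313 × 0.2692 = 0.96070
gold→iron→copper→gold: 1.299 × 0.2692 × 2.55 = 0.89171
gold→iron→aluminium→gold: 1.299 × 0.7175 × 0.9239 = 0.86110
Maximum is copper→aluminium→iron→copper at 0.9607; no arbitrage — every cycle loses value.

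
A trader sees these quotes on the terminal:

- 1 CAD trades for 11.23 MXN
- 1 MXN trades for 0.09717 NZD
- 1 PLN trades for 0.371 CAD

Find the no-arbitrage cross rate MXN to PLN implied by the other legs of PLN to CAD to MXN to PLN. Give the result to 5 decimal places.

Known legs of the cycle: 0.371 × 11.23 = 4.16633
For no arbitrage the full-cycle product must be 1, so the missing rate is 1 / 4.16633 ≈ 0.2400194.

0.24002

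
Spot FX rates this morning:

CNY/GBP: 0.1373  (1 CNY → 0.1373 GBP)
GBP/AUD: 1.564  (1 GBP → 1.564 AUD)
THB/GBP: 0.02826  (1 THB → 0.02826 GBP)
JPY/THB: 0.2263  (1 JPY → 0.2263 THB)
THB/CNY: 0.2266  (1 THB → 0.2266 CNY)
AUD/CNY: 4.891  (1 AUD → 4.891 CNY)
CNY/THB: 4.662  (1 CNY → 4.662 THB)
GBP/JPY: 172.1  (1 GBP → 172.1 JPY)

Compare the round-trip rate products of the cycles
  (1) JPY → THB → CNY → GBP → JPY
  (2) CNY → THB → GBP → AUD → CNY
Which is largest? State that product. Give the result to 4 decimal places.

1.2117

(1) 0.2263 × 0.2266 × 0.1373 × 172.1 = 1.21170
(2) 4.662 × 0.02826 × 1.564 × 4.891 = 1.00781
Highest is cycle (1) at 1.2117 (>1, arbitrage).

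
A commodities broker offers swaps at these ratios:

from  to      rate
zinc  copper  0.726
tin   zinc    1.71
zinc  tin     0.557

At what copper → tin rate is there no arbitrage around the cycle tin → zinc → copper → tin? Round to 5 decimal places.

0.80550

Known legs of the cycle: 1.71 × 0.726 = 1.24146
For no arbitrage the full-cycle product must be 1, so the missing rate is 1 / 1.24146 ≈ 0.8055032.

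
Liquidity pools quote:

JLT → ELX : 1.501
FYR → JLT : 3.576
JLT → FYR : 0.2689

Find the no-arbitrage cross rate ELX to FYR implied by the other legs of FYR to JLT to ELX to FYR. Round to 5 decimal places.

Known legs of the cycle: 3.576 × 1.501 = 5.367576
For no arbitrage the full-cycle product must be 1, so the missing rate is 1 / 5.367576 ≈ 0.1863038.

0.18630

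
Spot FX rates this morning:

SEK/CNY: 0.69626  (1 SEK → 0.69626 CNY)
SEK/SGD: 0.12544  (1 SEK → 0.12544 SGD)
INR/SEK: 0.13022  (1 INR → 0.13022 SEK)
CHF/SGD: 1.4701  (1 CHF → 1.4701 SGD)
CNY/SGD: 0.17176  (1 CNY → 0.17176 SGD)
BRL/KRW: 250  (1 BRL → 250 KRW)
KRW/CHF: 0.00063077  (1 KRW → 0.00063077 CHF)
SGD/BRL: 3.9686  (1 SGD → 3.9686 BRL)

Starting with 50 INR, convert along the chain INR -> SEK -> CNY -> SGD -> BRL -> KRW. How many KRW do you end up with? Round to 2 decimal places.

772.54

50 INR × 0.13022 = 6.511 SEK
6.511 SEK × 0.69626 = 4.53334886 CNY
4.53334886 CNY × 0.17176 = 0.7786480001936 SGD
0.7786480001936 SGD × 3.9686 = 3.09014245356832096 BRL
3.09014245356832096 BRL × 250 = 772.53561339208024 KRW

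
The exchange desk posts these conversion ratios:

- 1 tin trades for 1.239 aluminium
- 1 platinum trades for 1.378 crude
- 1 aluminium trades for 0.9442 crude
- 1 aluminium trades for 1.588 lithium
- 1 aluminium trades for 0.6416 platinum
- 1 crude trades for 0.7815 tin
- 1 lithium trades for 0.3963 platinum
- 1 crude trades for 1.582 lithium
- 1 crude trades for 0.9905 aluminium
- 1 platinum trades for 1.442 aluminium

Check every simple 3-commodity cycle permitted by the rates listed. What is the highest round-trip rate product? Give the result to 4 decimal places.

0.9142

crude→tin→aluminium→crude: 0.7815 × 1.239 × 0.9442 = 0.91425
lithium→platinum→aluminium→lithium: 0.3963 × 1.442 × 1.588 = 0.90749
crude→aluminium→platinum→crude: 0.9905 × 0.6416 × 1.378 = 0.87573
crude→lithium→platinum→crude: 1.582 × 0.3963 × 1.378 = 0.86393
Maximum is crude→tin→aluminium→crude at 0.9142; no arbitrage — every cycle loses value.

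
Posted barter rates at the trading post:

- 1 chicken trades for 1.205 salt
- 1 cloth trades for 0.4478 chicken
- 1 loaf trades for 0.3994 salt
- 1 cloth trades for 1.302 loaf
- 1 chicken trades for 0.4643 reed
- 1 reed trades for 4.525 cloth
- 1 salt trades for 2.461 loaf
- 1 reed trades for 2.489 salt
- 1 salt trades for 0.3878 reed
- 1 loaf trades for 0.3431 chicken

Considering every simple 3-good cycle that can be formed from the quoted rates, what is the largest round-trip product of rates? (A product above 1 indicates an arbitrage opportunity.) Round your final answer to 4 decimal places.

1.0175

salt→loaf→chicken→salt: 2.461 × 0.3431 × 1.205 = 1.01746
reed→cloth→chicken→reed: 4.525 × 0.4478 × 0.4643 = 0.94081
Maximum is salt→loaf→chicken→salt at 1.0175; arbitrage exists.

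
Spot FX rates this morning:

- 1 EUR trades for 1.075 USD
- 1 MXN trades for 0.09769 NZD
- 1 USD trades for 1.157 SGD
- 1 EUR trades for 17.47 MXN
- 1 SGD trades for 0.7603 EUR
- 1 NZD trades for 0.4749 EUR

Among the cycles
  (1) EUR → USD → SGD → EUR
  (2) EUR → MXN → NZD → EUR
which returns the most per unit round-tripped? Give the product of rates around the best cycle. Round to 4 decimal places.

0.9456

(1) 1.075 × 1.157 × 0.7603 = 0.94564
(2) 17.47 × 0.09769 × 0.4749 = 0.81049
Highest is cycle (1) at 0.9456 (≤1, no arbitrage).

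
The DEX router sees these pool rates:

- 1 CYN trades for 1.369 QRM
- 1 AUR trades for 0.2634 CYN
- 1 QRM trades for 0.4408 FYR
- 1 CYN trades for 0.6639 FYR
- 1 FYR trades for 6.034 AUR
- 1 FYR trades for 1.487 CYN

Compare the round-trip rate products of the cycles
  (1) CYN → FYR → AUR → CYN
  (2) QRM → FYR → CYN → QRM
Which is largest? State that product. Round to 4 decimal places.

(1) 0.6639 × 6.034 × 0.2634 = 1.05517
(2) 0.4408 × 1.487 × 1.369 = 0.89734
Highest is cycle (1) at 1.0552 (>1, arbitrage).

1.0552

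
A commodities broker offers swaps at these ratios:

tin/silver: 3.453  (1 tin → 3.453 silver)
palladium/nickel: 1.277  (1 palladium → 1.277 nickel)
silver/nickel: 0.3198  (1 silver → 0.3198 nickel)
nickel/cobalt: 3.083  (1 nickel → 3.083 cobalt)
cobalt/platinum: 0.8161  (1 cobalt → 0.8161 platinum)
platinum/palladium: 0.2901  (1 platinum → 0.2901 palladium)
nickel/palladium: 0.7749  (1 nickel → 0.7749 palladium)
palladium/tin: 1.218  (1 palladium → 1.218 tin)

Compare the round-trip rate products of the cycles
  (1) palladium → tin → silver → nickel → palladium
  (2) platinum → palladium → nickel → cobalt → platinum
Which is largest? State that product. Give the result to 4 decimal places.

1.0422

(1) 1.218 × 3.453 × 0.3198 × 0.7749 = 1.04224
(2) 0.2901 × 1.277 × 3.083 × 0.8161 = 0.93209
Highest is cycle (1) at 1.0422 (>1, arbitrage).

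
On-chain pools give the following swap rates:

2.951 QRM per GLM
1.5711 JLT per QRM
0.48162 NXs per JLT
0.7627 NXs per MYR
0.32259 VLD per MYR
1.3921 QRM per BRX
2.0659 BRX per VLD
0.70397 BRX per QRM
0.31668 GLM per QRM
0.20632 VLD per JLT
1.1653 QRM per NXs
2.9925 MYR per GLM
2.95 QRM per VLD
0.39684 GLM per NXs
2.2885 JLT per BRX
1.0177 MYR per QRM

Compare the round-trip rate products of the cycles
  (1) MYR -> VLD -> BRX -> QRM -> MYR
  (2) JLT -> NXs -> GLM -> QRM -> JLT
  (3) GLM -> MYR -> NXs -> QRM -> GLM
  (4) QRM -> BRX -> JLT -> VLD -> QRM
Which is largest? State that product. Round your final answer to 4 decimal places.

(1) 0.32259 × 2.0659 × 1.3921 × 1.0177 = 0.94417
(2) 0.48162 × 0.39684 × 2.951 × 1.5711 = 0.88612
(3) 2.9925 × 0.7627 × 1.1653 × 0.31668 = 0.84226
(4) 0.70397 × 2.2885 × 0.20632 × 2.95 = 0.98055
Highest is cycle (4) at 0.9805 (≤1, no arbitrage).

0.9805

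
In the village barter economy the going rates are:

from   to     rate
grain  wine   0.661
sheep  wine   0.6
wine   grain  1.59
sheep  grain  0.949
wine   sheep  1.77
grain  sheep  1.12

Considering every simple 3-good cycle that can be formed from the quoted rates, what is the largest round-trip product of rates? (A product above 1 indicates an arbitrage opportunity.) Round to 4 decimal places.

1.1103

grain→wine→sheep→grain: 0.661 × 1.77 × 0.949 = 1.11030
grain→sheep→wine→grain: 1.12 × 0.6 × 1.59 = 1.06848
Maximum is grain→wine→sheep→grain at 1.1103; arbitrage exists.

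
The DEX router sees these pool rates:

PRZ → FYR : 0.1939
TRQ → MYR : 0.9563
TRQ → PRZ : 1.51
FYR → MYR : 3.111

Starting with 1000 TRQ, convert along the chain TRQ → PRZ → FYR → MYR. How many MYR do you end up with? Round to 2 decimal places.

1000 TRQ × 1.51 = 1510 PRZ
1510 PRZ × 0.1939 = 292.789 FYR
292.789 FYR × 3.111 = 910.866579 MYR

910.87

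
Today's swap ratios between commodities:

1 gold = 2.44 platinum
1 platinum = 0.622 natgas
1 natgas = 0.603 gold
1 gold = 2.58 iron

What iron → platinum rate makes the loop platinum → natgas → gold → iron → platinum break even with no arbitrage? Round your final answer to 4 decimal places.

1.0334

Known legs of the cycle: 0.622 × 0.603 × 2.58 = 0.96767028
For no arbitrage the full-cycle product must be 1, so the missing rate is 1 / 0.96767028 ≈ 1.033410.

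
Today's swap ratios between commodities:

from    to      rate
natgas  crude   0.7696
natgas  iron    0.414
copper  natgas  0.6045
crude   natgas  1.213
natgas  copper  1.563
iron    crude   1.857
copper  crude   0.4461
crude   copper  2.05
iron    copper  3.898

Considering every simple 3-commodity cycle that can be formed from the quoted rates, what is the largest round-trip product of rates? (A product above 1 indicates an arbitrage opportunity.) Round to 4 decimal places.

iron→copper→natgas→iron: 3.898 × 0.6045 × 0.414 = 0.97553
natgas→crude→copper→natgas: 0.7696 × 2.05 × 0.6045 = 0.95371
iron→crude→natgas→iron: 1.857 × 1.213 × 0.414 = 0.93255
natgas→copper→crude→natgas: 1.563 × 0.4461 × 1.213 = 0.84577
Maximum is iron→copper→natgas→iron at 0.9755; no arbitrage — every cycle loses value.

0.9755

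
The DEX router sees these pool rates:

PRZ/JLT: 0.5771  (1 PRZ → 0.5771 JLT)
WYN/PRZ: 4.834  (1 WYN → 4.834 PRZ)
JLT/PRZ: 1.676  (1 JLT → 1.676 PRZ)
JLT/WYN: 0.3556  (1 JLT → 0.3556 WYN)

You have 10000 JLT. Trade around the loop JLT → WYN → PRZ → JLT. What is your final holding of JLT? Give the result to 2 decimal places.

9920.18

10000 JLT × 0.3556 = 3556 WYN
3556 WYN × 4.834 = 17189.704 PRZ
17189.704 PRZ × 0.5771 = 9920.1781784 JLT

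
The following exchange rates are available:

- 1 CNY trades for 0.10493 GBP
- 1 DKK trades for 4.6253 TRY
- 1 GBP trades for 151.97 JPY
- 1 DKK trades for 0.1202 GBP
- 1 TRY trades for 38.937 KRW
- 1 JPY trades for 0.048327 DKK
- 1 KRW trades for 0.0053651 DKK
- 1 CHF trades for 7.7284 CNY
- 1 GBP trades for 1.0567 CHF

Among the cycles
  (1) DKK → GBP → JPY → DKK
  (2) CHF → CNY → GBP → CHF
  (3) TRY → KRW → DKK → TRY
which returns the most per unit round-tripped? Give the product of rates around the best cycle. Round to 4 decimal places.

(1) 0.1202 × 151.97 × 0.048327 = 0.88278
(2) 7.7284 × 0.10493 × 1.0567 = 0.85692
(3) 38.937 × 0.0053651 × 4.6253 = 0.96623
Highest is cycle (3) at 0.9662 (≤1, no arbitrage).

0.9662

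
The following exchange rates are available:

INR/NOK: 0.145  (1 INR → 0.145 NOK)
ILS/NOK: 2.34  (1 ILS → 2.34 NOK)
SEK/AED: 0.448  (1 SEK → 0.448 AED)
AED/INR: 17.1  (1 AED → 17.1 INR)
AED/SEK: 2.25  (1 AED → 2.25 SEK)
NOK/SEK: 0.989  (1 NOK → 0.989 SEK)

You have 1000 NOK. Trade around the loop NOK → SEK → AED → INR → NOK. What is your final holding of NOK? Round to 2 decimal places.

1000 NOK × 0.989 = 989 SEK
989 SEK × 0.448 = 443.072 AED
443.072 AED × 17.1 = 7576.5312 INR
7576.5312 INR × 0.145 = 1098.597024 NOK

1098.60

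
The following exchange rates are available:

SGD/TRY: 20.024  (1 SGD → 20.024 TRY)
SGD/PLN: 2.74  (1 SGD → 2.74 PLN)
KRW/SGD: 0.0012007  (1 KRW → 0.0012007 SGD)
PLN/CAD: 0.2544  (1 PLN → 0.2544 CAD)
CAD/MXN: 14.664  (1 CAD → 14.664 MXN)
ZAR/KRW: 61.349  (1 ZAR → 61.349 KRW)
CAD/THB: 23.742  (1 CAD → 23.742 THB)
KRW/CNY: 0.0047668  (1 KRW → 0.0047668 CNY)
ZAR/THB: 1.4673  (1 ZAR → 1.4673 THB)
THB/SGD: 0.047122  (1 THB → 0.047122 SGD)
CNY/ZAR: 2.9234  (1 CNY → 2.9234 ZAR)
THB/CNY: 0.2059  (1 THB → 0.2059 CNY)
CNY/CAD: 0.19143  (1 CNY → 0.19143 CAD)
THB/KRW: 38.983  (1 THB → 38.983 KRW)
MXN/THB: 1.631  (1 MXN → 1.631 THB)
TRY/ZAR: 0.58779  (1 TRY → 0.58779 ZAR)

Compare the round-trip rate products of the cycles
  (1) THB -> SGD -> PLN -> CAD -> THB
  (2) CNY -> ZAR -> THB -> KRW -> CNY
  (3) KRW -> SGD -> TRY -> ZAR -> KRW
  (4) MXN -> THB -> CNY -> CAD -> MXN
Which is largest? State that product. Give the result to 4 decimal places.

(1) 0.047122 × 2.74 × 0.2544 × 23.742 = 0.77985
(2) 2.9234 × 1.4673 × 38.983 × 0.0047668 = 0.79709
(3) 0.0012007 × 20.024 × 0.58779 × 61.349 = 0.86699
(4) 1.631 × 0.2059 × 0.19143 × 14.664 = 0.94270
Highest is cycle (4) at 0.9427 (≤1, no arbitrage).

0.9427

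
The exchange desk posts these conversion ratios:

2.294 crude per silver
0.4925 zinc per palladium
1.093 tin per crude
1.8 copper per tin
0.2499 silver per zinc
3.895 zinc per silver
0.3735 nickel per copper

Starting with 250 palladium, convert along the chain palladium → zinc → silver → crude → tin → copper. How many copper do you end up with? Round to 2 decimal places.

138.87

250 palladium × 0.4925 = 123.125 zinc
123.125 zinc × 0.2499 = 30.7689375 silver
30.7689375 silver × 2.294 = 70.583942625 crude
70.583942625 crude × 1.093 = 77.148249289125 tin
77.148249289125 tin × 1.8 = 138.866848720425 copper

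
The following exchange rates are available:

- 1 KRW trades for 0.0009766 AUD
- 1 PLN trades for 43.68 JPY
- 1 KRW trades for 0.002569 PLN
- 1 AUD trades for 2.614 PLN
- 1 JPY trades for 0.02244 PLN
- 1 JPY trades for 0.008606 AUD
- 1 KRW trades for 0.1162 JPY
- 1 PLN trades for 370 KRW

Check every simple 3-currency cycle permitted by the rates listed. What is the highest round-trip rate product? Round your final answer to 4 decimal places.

PLN→JPY→AUD→PLN: 43.68 × 0.008606 × 2.614 = 0.98263
KRW→JPY→PLN→KRW: 0.1162 × 0.02244 × 370 = 0.96479
KRW→AUD→PLN→KRW: 0.0009766 × 2.614 × 370 = 0.94455
Maximum is PLN→JPY→AUD→PLN at 0.9826; no arbitrage — every cycle loses value.

0.9826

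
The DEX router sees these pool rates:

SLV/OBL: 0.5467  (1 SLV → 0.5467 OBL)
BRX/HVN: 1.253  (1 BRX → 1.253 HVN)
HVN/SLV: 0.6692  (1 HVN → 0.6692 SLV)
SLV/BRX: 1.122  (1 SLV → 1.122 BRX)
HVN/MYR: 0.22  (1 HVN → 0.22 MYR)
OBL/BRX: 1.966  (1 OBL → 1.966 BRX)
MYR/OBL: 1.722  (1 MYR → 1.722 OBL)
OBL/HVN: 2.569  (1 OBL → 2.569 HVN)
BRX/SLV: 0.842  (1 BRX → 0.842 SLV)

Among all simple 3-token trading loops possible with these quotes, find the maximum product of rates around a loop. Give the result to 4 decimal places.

0.9732

OBL→HVN→MYR→OBL: 2.569 × 0.22 × 1.722 = 0.97324
BRX→HVN→SLV→BRX: 1.253 × 0.6692 × 1.122 = 0.94081
OBL→HVN→SLV→OBL: 2.569 × 0.6692 × 0.5467 = 0.93987
OBL→BRX→SLV→OBL: 1.966 × 0.842 × 0.5467 = 0.90499
Maximum is OBL→HVN→MYR→OBL at 0.9732; no arbitrage — every cycle loses value.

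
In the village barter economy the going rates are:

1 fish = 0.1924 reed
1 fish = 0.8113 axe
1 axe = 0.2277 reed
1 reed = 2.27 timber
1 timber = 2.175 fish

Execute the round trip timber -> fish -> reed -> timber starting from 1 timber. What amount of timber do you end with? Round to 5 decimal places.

1 timber × 2.175 = 2.175 fish
2.175 fish × 0.1924 = 0.41847 reed
0.41847 reed × 2.27 = 0.9499269 timber

0.94993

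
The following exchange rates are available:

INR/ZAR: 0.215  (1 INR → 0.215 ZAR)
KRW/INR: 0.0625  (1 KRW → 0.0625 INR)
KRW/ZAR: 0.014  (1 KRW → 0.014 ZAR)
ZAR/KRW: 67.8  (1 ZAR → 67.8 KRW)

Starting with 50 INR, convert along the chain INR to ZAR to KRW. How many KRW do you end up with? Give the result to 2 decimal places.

728.85

50 INR × 0.215 = 10.75 ZAR
10.75 ZAR × 67.8 = 728.85 KRW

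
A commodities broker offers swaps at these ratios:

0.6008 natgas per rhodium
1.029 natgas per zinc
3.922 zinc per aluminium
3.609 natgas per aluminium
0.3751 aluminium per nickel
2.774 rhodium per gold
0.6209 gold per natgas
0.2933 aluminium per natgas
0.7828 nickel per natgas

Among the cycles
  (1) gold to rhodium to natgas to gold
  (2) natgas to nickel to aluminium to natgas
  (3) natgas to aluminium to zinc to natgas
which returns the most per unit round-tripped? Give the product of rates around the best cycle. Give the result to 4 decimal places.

1.1837

(1) 2.774 × 0.6008 × 0.6209 = 1.03480
(2) 0.7828 × 0.3751 × 3.609 = 1.05970
(3) 0.2933 × 3.922 × 1.029 = 1.18368
Highest is cycle (3) at 1.1837 (>1, arbitrage).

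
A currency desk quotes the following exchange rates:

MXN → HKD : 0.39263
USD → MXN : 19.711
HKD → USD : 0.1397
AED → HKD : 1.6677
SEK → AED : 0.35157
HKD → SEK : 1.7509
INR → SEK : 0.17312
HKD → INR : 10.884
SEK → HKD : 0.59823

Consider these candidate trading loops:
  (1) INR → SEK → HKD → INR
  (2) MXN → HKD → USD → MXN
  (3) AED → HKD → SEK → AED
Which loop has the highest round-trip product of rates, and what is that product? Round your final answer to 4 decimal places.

(1) 0.17312 × 0.59823 × 10.884 = 1.12721
(2) 0.39263 × 0.1397 × 19.711 = 1.08116
(3) 1.6677 × 1.7509 × 0.35157 = 1.02658
Highest is cycle (1) at 1.1272 (>1, arbitrage).

1.1272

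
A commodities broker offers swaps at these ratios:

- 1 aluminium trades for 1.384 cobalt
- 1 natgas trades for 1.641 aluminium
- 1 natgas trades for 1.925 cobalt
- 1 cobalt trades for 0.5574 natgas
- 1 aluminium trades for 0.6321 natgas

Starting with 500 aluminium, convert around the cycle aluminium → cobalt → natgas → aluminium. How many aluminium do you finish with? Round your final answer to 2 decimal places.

632.97

500 aluminium × 1.384 = 692 cobalt
692 cobalt × 0.5574 = 385.7208 natgas
385.7208 natgas × 1.641 = 632.9678328 aluminium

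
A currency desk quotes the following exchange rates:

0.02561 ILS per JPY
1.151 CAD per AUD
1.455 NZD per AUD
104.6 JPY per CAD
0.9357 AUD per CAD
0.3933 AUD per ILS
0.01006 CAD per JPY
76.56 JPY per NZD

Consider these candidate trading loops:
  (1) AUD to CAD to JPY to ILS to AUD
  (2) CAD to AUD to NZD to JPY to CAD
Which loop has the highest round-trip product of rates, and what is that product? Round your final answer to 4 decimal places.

1.2127

(1) 1.151 × 104.6 × 0.02561 × 0.3933 = 1.21266
(2) 0.9357 × 1.455 × 76.56 × 0.01006 = 1.04858
Highest is cycle (1) at 1.2127 (>1, arbitrage).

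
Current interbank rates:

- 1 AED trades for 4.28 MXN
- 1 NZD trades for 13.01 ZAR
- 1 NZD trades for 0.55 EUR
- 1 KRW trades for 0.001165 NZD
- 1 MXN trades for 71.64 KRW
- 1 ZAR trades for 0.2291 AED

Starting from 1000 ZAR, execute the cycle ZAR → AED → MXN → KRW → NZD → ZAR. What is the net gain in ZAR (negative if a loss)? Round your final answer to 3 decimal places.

64.701

1000 ZAR × 0.2291 = 229.1 AED
229.1 AED × 4.28 = 980.548 MXN
980.548 MXN × 71.64 = 70246.45872 KRW
70246.45872 KRW × 0.001165 = 81.8371244088 NZD
81.8371244088 NZD × 13.01 = 1064.700988558488 ZAR
Net change: 1064.700988558488 − 1000 = 64.700988558488 ZAR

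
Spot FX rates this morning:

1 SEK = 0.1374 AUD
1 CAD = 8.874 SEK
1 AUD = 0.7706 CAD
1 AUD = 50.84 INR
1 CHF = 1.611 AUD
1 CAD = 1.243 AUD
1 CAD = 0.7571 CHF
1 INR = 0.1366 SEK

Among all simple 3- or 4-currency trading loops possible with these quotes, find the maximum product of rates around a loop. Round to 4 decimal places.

SEK→AUD→INR→SEK: 0.1374 × 50.84 × 0.1366 = 0.95421
CAD→CHF→AUD→CAD: 0.7571 × 1.611 × 0.7706 = 0.93989
SEK→AUD→CAD→SEK: 0.1374 × 0.7706 × 8.874 = 0.93958
Maximum is SEK→AUD→INR→SEK at 0.9542; no arbitrage — every cycle loses value.

0.9542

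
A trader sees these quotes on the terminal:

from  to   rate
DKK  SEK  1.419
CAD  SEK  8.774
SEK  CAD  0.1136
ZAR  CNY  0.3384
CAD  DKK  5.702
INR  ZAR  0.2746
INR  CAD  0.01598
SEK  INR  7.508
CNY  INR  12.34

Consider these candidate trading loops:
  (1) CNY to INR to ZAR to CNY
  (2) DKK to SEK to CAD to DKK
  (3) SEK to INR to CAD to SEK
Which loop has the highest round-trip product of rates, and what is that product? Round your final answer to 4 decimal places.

1.1467

(1) 12.34 × 0.2746 × 0.3384 = 1.14669
(2) 1.419 × 0.1136 × 5.702 = 0.91915
(3) 7.508 × 0.01598 × 8.774 = 1.05269
Highest is cycle (1) at 1.1467 (>1, arbitrage).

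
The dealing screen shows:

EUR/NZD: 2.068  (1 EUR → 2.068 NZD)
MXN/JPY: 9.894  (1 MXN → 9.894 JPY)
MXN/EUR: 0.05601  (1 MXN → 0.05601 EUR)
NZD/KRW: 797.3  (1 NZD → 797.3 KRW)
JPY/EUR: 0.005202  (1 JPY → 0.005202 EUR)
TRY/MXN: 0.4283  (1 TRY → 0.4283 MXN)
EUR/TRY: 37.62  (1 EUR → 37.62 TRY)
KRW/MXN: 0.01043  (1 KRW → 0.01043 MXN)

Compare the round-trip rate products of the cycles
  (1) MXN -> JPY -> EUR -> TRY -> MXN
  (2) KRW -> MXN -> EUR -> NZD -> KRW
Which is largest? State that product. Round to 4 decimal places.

0.9632

(1) 9.894 × 0.005202 × 37.62 × 0.4283 = 0.82930
(2) 0.01043 × 0.05601 × 2.068 × 797.3 = 0.96321
Highest is cycle (2) at 0.9632 (≤1, no arbitrage).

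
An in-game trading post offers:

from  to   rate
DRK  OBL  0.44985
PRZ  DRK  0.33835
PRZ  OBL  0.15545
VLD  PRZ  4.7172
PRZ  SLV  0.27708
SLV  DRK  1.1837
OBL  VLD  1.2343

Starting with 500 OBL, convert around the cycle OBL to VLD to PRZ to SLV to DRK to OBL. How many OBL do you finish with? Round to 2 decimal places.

500 OBL × 1.2343 = 617.15 VLD
617.15 VLD × 4.7172 = 2911.21998 PRZ
2911.21998 PRZ × 0.27708 = 806.6408320584 SLV
806.6408320584 SLV × 1.1837 = 954.82075290752808 DRK
954.82075290752808 DRK × 0.44985 = 429.526115695451506788 OBL

429.53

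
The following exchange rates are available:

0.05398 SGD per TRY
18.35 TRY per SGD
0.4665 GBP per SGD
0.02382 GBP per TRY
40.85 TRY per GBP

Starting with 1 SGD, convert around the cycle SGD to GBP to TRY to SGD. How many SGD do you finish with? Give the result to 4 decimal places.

1 SGD × 0.4665 = 0.4665 GBP
0.4665 GBP × 40.85 = 19.056525 TRY
19.056525 TRY × 0.05398 = 1.0286712195 SGD

1.0287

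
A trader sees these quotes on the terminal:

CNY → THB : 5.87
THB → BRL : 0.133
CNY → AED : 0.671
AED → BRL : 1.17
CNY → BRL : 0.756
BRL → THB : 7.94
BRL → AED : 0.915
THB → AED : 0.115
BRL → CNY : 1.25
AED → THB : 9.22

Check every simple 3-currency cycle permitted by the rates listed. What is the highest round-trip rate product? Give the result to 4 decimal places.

1.1220

THB→BRL→AED→THB: 0.133 × 0.915 × 9.22 = 1.12203
THB→AED→BRL→THB: 0.115 × 1.17 × 7.94 = 1.06833
CNY→AED→BRL→CNY: 0.671 × 1.17 × 1.25 = 0.98134
CNY→THB→BRL→CNY: 5.87 × 0.133 × 1.25 = 0.97589
Maximum is THB→BRL→AED→THB at 1.1220; arbitrage exists.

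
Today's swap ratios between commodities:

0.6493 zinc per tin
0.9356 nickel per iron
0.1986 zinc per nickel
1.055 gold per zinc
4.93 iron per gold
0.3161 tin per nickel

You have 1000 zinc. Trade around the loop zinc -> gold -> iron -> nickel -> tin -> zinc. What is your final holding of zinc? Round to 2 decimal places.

1000 zinc × 1.055 = 1055 gold
1055 gold × 4.93 = 5201.15 iron
5201.15 iron × 0.9356 = 4866.19594 nickel
4866.19594 nickel × 0.3161 = 1538.204536634 tin
1538.204536634 tin × 0.6493 = 998.7562056364562 zinc

998.76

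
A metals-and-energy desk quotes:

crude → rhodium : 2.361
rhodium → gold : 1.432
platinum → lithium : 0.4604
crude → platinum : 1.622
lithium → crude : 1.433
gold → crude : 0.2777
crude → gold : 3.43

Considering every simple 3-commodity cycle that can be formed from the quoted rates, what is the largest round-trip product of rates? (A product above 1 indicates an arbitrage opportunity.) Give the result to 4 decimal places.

1.0701

platinum→lithium→crude→platinum: 0.4604 × 1.433 × 1.622 = 1.07012
rhodium→gold→crude→rhodium: 1.432 × 0.2777 × 2.361 = 0.93889
Maximum is platinum→lithium→crude→platinum at 1.0701; arbitrage exists.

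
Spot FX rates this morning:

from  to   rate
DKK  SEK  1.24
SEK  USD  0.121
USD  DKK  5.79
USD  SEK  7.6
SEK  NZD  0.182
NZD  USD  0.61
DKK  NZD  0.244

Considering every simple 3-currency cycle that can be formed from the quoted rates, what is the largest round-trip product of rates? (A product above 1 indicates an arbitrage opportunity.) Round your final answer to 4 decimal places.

0.8687

DKK→SEK→USD→DKK: 1.24 × 0.121 × 5.79 = 0.86873
DKK→NZD→USD→DKK: 0.244 × 0.61 × 5.79 = 0.86178
USD→SEK→NZD→USD: 7.6 × 0.182 × 0.61 = 0.84375
Maximum is DKK→SEK→USD→DKK at 0.8687; no arbitrage — every cycle loses value.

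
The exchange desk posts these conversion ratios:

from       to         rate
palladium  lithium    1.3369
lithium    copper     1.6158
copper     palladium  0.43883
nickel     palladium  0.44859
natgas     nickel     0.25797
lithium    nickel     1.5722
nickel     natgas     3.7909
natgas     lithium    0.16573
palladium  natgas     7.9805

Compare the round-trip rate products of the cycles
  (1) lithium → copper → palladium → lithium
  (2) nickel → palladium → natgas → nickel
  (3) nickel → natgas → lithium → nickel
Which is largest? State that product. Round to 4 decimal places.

0.9878

(1) 1.6158 × 0.43883 × 1.3369 = 0.94794
(2) 0.44859 × 7.9805 × 0.25797 = 0.92353
(3) 3.7909 × 0.16573 × 1.5722 = 0.98776
Highest is cycle (3) at 0.9878 (≤1, no arbitrage).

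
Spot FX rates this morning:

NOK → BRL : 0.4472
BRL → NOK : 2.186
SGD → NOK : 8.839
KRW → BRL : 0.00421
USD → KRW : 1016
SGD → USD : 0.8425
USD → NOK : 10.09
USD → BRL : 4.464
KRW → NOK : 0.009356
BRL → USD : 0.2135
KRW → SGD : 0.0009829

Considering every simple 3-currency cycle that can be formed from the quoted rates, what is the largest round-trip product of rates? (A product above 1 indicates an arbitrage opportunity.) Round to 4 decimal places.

NOK→BRL→USD→NOK: 0.4472 × 0.2135 × 10.09 = 0.96336
BRL→USD→KRW→BRL: 0.2135 × 1016 × 0.00421 = 0.91322
SGD→USD→KRW→SGD: 0.8425 × 1016 × 0.0009829 = 0.84134
Maximum is NOK→BRL→USD→NOK at 0.9634; no arbitrage — every cycle loses value.

0.9634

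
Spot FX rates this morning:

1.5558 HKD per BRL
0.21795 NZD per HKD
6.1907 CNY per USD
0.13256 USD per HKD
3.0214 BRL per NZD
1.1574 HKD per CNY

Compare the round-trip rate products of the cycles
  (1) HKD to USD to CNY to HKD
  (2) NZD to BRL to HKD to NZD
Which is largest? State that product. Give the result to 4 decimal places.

(1) 0.13256 × 6.1907 × 1.1574 = 0.94981
(2) 3.0214 × 1.5558 × 0.21795 = 1.02452
Highest is cycle (2) at 1.0245 (>1, arbitrage).

1.0245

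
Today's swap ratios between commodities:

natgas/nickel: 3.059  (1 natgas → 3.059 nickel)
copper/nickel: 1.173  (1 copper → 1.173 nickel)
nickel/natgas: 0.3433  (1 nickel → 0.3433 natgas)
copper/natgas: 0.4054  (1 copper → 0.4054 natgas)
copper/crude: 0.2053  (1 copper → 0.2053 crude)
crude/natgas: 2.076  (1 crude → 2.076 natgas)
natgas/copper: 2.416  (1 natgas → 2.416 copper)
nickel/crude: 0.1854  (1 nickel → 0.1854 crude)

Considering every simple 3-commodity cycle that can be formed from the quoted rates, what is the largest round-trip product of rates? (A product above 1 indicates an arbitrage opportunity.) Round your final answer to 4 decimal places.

1.1774

natgas→nickel→crude→natgas: 3.059 × 0.1854 × 2.076 = 1.17738
natgas→copper→crude→natgas: 2.416 × 0.2053 × 2.076 = 1.02971
natgas→copper→nickel→natgas: 2.416 × 1.173 × 0.3433 = 0.97290
Maximum is natgas→nickel→crude→natgas at 1.1774; arbitrage exists.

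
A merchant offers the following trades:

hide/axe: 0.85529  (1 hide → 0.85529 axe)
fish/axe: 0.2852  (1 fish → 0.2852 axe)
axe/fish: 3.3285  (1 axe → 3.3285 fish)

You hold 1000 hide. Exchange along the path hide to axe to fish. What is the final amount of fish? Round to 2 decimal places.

2846.83

1000 hide × 0.85529 = 855.29 axe
855.29 axe × 3.3285 = 2846.832765 fish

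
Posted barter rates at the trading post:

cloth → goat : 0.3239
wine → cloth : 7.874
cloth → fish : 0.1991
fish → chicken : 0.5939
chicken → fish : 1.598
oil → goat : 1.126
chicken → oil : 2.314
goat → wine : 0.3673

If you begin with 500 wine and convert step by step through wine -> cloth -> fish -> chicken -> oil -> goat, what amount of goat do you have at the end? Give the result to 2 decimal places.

1212.97

500 wine × 7.874 = 3937 cloth
3937 cloth × 0.1991 = 783.8567 fish
783.8567 fish × 0.5939 = 465.53249413 chicken
465.53249413 chicken × 2.314 = 1077.24219141682 oil
1077.24219141682 oil × 1.126 = 1212.97470753533932 goat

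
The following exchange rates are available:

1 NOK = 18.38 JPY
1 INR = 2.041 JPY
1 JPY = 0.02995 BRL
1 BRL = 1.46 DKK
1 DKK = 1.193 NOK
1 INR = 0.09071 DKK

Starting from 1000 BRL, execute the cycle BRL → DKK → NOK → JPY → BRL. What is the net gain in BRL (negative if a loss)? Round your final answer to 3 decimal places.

1000 BRL × 1.46 = 1460 DKK
1460 DKK × 1.193 = 1741.78 NOK
1741.78 NOK × 18.38 = 32013.9164 JPY
32013.9164 JPY × 0.02995 = 958.81679618 BRL
Net change: 958.81679618 − 1000 = -41.18320382 BRL

-41.183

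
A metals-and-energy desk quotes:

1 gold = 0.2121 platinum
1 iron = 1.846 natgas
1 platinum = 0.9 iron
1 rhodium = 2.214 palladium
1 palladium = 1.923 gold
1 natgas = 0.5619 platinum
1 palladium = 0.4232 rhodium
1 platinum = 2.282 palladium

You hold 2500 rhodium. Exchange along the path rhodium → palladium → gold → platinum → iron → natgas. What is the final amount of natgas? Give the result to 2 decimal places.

3750.70

2500 rhodium × 2.214 = 5535 palladium
5535 palladium × 1.923 = 10643.805 gold
10643.805 gold × 0.2121 = 2257.5510405 platinum
2257.5510405 platinum × 0.9 = 2031.79593645 iron
2031.79593645 iron × 1.846 = 3750.6952986867 natgas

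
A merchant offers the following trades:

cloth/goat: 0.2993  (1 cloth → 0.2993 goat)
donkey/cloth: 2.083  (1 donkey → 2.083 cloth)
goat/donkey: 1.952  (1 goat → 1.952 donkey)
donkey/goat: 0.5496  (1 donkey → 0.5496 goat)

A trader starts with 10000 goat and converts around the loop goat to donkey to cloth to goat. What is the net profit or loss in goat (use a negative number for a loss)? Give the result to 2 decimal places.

10000 goat × 1.952 = 19520 donkey
19520 donkey × 2.083 = 40660.16 cloth
40660.16 cloth × 0.2993 = 12169.585888 goat
Net change: 12169.585888 − 10000 = 2169.585888 goat

2169.59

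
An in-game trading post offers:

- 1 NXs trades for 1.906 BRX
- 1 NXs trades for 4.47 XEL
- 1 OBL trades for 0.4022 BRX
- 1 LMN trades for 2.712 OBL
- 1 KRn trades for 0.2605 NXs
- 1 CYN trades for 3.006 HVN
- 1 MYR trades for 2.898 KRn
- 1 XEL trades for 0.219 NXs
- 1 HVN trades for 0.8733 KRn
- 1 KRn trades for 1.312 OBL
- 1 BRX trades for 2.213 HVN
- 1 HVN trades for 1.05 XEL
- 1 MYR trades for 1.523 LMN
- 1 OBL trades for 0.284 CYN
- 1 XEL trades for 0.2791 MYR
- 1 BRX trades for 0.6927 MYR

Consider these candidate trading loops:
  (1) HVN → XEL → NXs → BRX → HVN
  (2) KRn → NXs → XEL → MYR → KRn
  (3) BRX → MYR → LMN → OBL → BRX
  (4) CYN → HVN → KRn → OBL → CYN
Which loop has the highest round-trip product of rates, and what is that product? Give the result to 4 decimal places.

(1) 1.05 × 0.219 × 1.906 × 2.213 = 0.96992
(2) 0.2605 × 4.47 × 0.2791 × 2.898 = 0.94183
(3) 0.6927 × 1.523 × 2.712 × 0.4022 = 1.15074
(4) 3.006 × 0.8733 × 1.312 × 0.284 = 0.97815
Highest is cycle (3) at 1.1507 (>1, arbitrage).

1.1507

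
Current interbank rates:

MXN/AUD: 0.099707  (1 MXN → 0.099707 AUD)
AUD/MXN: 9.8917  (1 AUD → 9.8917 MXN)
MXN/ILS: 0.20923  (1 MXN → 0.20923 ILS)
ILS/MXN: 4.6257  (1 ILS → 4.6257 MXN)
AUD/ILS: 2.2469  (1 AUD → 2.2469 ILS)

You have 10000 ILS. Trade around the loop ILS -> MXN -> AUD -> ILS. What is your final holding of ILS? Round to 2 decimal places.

10000 ILS × 4.6257 = 46257 MXN
46257 MXN × 0.099707 = 4612.146699 AUD
4612.146699 AUD × 2.2469 = 10363.0324179831 ILS

10363.03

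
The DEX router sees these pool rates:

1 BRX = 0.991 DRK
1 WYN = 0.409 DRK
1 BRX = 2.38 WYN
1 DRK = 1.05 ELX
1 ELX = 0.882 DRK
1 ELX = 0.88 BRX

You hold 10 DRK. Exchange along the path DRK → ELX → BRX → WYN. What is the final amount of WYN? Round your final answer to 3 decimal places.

10 DRK × 1.05 = 10.5 ELX
10.5 ELX × 0.88 = 9.24 BRX
9.24 BRX × 2.38 = 21.9912 WYN

21.991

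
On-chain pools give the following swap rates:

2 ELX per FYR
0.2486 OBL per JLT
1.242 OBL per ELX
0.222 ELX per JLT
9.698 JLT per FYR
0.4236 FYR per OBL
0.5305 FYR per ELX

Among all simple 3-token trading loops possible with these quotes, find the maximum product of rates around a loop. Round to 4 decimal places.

1.1421

FYR→JLT→ELX→FYR: 9.698 × 0.222 × 0.5305 = 1.14214
OBL→FYR→ELX→OBL: 0.4236 × 2 × 1.242 = 1.05222
OBL→FYR→JLT→OBL: 0.4236 × 9.698 × 0.2486 = 1.02127
Maximum is FYR→JLT→ELX→FYR at 1.1421; arbitrage exists.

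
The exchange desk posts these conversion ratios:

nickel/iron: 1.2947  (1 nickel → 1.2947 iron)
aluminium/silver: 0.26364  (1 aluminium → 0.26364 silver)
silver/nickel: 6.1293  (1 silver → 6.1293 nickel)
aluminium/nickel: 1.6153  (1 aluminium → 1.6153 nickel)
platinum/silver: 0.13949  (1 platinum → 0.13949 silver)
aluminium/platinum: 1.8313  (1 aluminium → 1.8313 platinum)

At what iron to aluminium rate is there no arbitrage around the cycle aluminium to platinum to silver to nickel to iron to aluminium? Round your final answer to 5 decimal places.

0.49331

Known legs of the cycle: 1.8313 × 0.13949 × 6.1293 × 1.2947 = 2.02713464557745427
For no arbitrage the full-cycle product must be 1, so the missing rate is 1 / 2.02713464557745427 ≈ 0.4933071.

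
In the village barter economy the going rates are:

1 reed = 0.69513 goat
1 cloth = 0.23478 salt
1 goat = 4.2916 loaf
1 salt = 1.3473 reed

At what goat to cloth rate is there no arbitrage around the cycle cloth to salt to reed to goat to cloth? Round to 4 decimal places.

Known legs of the cycle: 0.23478 × 1.3473 × 0.69513 = 0.21988289181222
For no arbitrage the full-cycle product must be 1, so the missing rate is 1 / 0.21988289181222 ≈ 4.547875.

4.5479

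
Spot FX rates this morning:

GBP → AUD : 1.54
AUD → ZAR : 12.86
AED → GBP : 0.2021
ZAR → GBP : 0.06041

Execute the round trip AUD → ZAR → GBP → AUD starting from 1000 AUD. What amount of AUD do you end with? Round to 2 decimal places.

1000 AUD × 12.86 = 12860 ZAR
12860 ZAR × 0.06041 = 776.8726 GBP
776.8726 GBP × 1.54 = 1196.383804 AUD

1196.38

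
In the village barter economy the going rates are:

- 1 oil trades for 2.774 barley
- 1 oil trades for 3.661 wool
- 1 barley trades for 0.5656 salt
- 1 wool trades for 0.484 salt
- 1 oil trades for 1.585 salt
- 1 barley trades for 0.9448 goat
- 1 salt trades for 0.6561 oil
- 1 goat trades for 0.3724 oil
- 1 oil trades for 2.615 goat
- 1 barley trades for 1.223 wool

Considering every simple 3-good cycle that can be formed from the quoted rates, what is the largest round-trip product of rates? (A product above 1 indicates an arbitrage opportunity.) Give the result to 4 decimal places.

1.1626

oil→wool→salt→oil: 3.661 × 0.484 × 0.6561 = 1.16256
barley→salt→oil→barley: 0.5656 × 0.6561 × 2.774 = 1.02940
barley→goat→oil→barley: 0.9448 × 0.3724 × 2.774 = 0.97601
Maximum is oil→wool→salt→oil at 1.1626; arbitrage exists.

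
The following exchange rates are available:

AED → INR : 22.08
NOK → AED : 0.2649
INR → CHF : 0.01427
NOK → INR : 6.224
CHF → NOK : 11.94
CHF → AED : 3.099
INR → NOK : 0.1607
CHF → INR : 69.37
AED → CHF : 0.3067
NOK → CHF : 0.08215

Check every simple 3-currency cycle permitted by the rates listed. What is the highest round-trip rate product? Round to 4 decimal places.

NOK→INR→CHF→NOK: 6.224 × 0.01427 × 11.94 = 1.06047
CHF→AED→INR→CHF: 3.099 × 22.08 × 0.01427 = 0.97644
NOK→AED→CHF→NOK: 0.2649 × 0.3067 × 11.94 = 0.97006
NOK→AED→INR→NOK: 0.2649 × 22.08 × 0.1607 = 0.93993
NOK→CHF→INR→NOK: 0.08215 × 69.37 × 0.1607 = 0.91579
Maximum is NOK→INR→CHF→NOK at 1.0605; arbitrage exists.

1.0605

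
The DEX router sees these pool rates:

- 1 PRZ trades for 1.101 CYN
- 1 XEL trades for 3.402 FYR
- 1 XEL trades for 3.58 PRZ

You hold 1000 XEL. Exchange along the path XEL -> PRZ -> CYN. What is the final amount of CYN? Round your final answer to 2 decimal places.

3941.58

1000 XEL × 3.58 = 3580 PRZ
3580 PRZ × 1.101 = 3941.58 CYN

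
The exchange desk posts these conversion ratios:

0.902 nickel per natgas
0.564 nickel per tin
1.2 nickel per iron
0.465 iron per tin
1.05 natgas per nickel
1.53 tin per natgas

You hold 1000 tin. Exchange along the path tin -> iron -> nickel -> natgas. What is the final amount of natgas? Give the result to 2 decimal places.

1000 tin × 0.465 = 465 iron
465 iron × 1.2 = 558 nickel
558 nickel × 1.05 = 585.9 natgas

585.90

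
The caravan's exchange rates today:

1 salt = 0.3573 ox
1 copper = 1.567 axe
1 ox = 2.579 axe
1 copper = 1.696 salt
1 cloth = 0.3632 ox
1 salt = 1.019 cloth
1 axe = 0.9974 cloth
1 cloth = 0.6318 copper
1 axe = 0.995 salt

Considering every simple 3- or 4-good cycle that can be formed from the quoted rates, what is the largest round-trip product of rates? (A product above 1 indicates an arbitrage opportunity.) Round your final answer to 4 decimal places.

salt→cloth→copper→salt: 1.019 × 0.6318 × 1.696 = 1.09189
salt→cloth→copper→axe→salt: 1.019 × 0.6318 × 1.567 × 0.995 = 1.00380
copper→axe→cloth→copper: 1.567 × 0.9974 × 0.6318 = 0.98746
salt→cloth→ox→axe→salt: 1.019 × 0.3632 × 2.579 × 0.995 = 0.94972
ox→axe→cloth→ox: 2.579 × 0.9974 × 0.3632 = 0.93426
salt→ox→axe→salt: 0.3573 × 2.579 × 0.995 = 0.91687
Maximum is salt→cloth→copper→salt at 1.0919; arbitrage exists.

1.0919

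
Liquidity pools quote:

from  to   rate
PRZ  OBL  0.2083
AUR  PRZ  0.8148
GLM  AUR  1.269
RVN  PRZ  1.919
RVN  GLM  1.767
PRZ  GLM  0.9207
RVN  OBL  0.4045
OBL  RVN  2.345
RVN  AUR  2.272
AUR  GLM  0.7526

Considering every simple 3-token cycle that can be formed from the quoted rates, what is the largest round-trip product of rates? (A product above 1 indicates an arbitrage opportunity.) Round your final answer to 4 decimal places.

GLM→AUR→PRZ→GLM: 1.269 × 0.8148 × 0.9207 = 0.95199
RVN→PRZ→OBL→RVN: 1.919 × 0.2083 × 2.345 = 0.93736
Maximum is GLM→AUR→PRZ→GLM at 0.9520; no arbitrage — every cycle loses value.

0.9520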